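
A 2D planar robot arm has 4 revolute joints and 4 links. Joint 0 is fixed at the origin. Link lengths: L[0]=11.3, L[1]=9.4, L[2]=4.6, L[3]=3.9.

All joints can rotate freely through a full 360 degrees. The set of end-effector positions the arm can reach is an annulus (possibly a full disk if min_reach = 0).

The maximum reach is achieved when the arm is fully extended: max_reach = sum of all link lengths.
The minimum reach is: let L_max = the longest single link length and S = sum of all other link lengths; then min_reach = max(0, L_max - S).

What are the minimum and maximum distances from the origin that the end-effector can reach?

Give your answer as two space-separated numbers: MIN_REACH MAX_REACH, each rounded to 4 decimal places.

Link lengths: [11.3, 9.4, 4.6, 3.9]
max_reach = 11.3 + 9.4 + 4.6 + 3.9 = 29.2
L_max = max([11.3, 9.4, 4.6, 3.9]) = 11.3
S (sum of others) = 29.2 - 11.3 = 17.9
min_reach = max(0, 11.3 - 17.9) = max(0, -6.6) = 0

Answer: 0.0000 29.2000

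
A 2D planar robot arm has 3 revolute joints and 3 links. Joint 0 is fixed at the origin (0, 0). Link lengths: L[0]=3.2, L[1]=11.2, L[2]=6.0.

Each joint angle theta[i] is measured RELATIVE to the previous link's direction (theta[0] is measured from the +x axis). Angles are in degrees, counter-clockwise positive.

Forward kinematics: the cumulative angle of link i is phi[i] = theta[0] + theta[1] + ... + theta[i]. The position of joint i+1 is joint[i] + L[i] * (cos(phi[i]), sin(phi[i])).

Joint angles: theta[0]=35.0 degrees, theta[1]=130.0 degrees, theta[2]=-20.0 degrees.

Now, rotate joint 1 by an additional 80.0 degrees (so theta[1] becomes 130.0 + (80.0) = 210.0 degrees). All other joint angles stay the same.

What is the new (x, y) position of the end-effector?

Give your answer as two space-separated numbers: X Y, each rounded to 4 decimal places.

joint[0] = (0.0000, 0.0000)  (base)
link 0: phi[0] = 35 = 35 deg
  cos(35 deg) = 0.8192, sin(35 deg) = 0.5736
  joint[1] = (0.0000, 0.0000) + 3.2 * (0.8192, 0.5736) = (0.0000 + 2.6213, 0.0000 + 1.8354) = (2.6213, 1.8354)
link 1: phi[1] = 35 + 210 = 245 deg
  cos(245 deg) = -0.4226, sin(245 deg) = -0.9063
  joint[2] = (2.6213, 1.8354) + 11.2 * (-0.4226, -0.9063) = (2.6213 + -4.7333, 1.8354 + -10.1506) = (-2.1120, -8.3152)
link 2: phi[2] = 35 + 210 + -20 = 225 deg
  cos(225 deg) = -0.7071, sin(225 deg) = -0.7071
  joint[3] = (-2.1120, -8.3152) + 6 * (-0.7071, -0.7071) = (-2.1120 + -4.2426, -8.3152 + -4.2426) = (-6.3547, -12.5578)
End effector: (-6.3547, -12.5578)

Answer: -6.3547 -12.5578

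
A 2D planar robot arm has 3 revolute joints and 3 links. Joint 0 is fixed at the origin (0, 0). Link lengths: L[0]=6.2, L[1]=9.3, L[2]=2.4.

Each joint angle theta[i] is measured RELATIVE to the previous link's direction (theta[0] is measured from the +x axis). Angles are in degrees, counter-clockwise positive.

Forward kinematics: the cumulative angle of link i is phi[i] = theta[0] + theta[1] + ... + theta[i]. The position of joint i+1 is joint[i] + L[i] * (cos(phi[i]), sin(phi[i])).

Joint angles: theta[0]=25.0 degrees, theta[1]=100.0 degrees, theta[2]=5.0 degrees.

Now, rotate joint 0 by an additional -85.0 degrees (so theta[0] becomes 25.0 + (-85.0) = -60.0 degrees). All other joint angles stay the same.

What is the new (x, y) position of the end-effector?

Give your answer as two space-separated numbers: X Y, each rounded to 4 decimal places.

Answer: 11.9213 2.3056

Derivation:
joint[0] = (0.0000, 0.0000)  (base)
link 0: phi[0] = -60 = -60 deg
  cos(-60 deg) = 0.5000, sin(-60 deg) = -0.8660
  joint[1] = (0.0000, 0.0000) + 6.2 * (0.5000, -0.8660) = (0.0000 + 3.1000, 0.0000 + -5.3694) = (3.1000, -5.3694)
link 1: phi[1] = -60 + 100 = 40 deg
  cos(40 deg) = 0.7660, sin(40 deg) = 0.6428
  joint[2] = (3.1000, -5.3694) + 9.3 * (0.7660, 0.6428) = (3.1000 + 7.1242, -5.3694 + 5.9779) = (10.2242, 0.6086)
link 2: phi[2] = -60 + 100 + 5 = 45 deg
  cos(45 deg) = 0.7071, sin(45 deg) = 0.7071
  joint[3] = (10.2242, 0.6086) + 2.4 * (0.7071, 0.7071) = (10.2242 + 1.6971, 0.6086 + 1.6971) = (11.9213, 2.3056)
End effector: (11.9213, 2.3056)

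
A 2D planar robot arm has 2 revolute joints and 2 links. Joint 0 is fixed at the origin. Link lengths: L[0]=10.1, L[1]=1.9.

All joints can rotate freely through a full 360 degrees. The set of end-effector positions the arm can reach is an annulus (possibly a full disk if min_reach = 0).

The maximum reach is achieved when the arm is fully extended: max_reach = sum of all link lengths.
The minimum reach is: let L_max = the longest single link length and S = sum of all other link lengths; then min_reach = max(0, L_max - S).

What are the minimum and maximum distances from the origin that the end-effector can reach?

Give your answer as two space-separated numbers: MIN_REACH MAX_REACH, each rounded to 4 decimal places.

Answer: 8.2000 12.0000

Derivation:
Link lengths: [10.1, 1.9]
max_reach = 10.1 + 1.9 = 12
L_max = max([10.1, 1.9]) = 10.1
S (sum of others) = 12 - 10.1 = 1.9
min_reach = max(0, 10.1 - 1.9) = max(0, 8.2) = 8.2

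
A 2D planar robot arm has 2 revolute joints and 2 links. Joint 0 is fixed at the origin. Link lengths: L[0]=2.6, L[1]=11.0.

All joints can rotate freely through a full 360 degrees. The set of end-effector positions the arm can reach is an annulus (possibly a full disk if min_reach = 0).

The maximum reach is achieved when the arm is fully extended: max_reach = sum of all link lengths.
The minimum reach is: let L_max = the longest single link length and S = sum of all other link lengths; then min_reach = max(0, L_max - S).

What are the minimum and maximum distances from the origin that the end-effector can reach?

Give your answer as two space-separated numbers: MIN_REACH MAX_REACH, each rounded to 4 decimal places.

Link lengths: [2.6, 11.0]
max_reach = 2.6 + 11 = 13.6
L_max = max([2.6, 11.0]) = 11
S (sum of others) = 13.6 - 11 = 2.6
min_reach = max(0, 11 - 2.6) = max(0, 8.4) = 8.4

Answer: 8.4000 13.6000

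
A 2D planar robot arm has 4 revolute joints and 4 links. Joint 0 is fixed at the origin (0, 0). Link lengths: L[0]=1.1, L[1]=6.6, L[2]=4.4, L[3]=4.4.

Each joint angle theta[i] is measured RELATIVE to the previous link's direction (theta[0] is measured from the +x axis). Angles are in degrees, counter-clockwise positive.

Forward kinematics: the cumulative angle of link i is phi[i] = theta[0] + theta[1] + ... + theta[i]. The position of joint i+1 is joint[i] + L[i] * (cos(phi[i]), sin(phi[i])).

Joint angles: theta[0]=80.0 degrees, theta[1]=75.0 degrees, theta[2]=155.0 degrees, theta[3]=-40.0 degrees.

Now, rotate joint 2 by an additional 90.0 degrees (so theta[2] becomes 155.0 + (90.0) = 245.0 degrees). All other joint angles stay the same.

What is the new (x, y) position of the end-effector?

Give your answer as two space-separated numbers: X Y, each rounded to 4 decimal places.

Answer: 1.9800 6.7008

Derivation:
joint[0] = (0.0000, 0.0000)  (base)
link 0: phi[0] = 80 = 80 deg
  cos(80 deg) = 0.1736, sin(80 deg) = 0.9848
  joint[1] = (0.0000, 0.0000) + 1.1 * (0.1736, 0.9848) = (0.0000 + 0.1910, 0.0000 + 1.0833) = (0.1910, 1.0833)
link 1: phi[1] = 80 + 75 = 155 deg
  cos(155 deg) = -0.9063, sin(155 deg) = 0.4226
  joint[2] = (0.1910, 1.0833) + 6.6 * (-0.9063, 0.4226) = (0.1910 + -5.9816, 1.0833 + 2.7893) = (-5.7906, 3.8726)
link 2: phi[2] = 80 + 75 + 245 = 400 deg
  cos(400 deg) = 0.7660, sin(400 deg) = 0.6428
  joint[3] = (-5.7906, 3.8726) + 4.4 * (0.7660, 0.6428) = (-5.7906 + 3.3706, 3.8726 + 2.8283) = (-2.4200, 6.7008)
link 3: phi[3] = 80 + 75 + 245 + -40 = 360 deg
  cos(360 deg) = 1.0000, sin(360 deg) = -0.0000
  joint[4] = (-2.4200, 6.7008) + 4.4 * (1.0000, -0.0000) = (-2.4200 + 4.4000, 6.7008 + -0.0000) = (1.9800, 6.7008)
End effector: (1.9800, 6.7008)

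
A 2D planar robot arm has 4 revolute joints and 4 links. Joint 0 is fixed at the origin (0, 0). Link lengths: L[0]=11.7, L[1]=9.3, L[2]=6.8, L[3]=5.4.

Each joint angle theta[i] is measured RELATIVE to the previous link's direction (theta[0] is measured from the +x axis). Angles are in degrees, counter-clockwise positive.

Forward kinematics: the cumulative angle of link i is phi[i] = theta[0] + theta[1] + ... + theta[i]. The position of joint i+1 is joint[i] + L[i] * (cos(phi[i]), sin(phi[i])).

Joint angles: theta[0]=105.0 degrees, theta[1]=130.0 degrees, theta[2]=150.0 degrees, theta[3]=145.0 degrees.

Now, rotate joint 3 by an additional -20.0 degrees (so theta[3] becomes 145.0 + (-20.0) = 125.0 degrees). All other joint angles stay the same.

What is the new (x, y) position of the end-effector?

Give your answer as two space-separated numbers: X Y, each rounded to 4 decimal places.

joint[0] = (0.0000, 0.0000)  (base)
link 0: phi[0] = 105 = 105 deg
  cos(105 deg) = -0.2588, sin(105 deg) = 0.9659
  joint[1] = (0.0000, 0.0000) + 11.7 * (-0.2588, 0.9659) = (0.0000 + -3.0282, 0.0000 + 11.3013) = (-3.0282, 11.3013)
link 1: phi[1] = 105 + 130 = 235 deg
  cos(235 deg) = -0.5736, sin(235 deg) = -0.8192
  joint[2] = (-3.0282, 11.3013) + 9.3 * (-0.5736, -0.8192) = (-3.0282 + -5.3343, 11.3013 + -7.6181) = (-8.3624, 3.6832)
link 2: phi[2] = 105 + 130 + 150 = 385 deg
  cos(385 deg) = 0.9063, sin(385 deg) = 0.4226
  joint[3] = (-8.3624, 3.6832) + 6.8 * (0.9063, 0.4226) = (-8.3624 + 6.1629, 3.6832 + 2.8738) = (-2.1996, 6.5570)
link 3: phi[3] = 105 + 130 + 150 + 125 = 510 deg
  cos(510 deg) = -0.8660, sin(510 deg) = 0.5000
  joint[4] = (-2.1996, 6.5570) + 5.4 * (-0.8660, 0.5000) = (-2.1996 + -4.6765, 6.5570 + 2.7000) = (-6.8761, 9.2570)
End effector: (-6.8761, 9.2570)

Answer: -6.8761 9.2570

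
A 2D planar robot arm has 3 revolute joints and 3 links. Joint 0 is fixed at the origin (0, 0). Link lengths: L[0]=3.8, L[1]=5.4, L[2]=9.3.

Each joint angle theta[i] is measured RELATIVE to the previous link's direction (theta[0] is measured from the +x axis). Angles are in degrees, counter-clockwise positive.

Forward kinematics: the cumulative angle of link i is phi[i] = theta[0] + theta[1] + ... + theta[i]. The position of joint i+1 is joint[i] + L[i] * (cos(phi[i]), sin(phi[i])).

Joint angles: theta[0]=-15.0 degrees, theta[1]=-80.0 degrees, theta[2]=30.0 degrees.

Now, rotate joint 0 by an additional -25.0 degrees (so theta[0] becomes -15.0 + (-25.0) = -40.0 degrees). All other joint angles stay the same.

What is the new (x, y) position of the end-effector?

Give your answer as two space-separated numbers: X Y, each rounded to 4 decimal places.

joint[0] = (0.0000, 0.0000)  (base)
link 0: phi[0] = -40 = -40 deg
  cos(-40 deg) = 0.7660, sin(-40 deg) = -0.6428
  joint[1] = (0.0000, 0.0000) + 3.8 * (0.7660, -0.6428) = (0.0000 + 2.9110, 0.0000 + -2.4426) = (2.9110, -2.4426)
link 1: phi[1] = -40 + -80 = -120 deg
  cos(-120 deg) = -0.5000, sin(-120 deg) = -0.8660
  joint[2] = (2.9110, -2.4426) + 5.4 * (-0.5000, -0.8660) = (2.9110 + -2.7000, -2.4426 + -4.6765) = (0.2110, -7.1191)
link 2: phi[2] = -40 + -80 + 30 = -90 deg
  cos(-90 deg) = 0.0000, sin(-90 deg) = -1.0000
  joint[3] = (0.2110, -7.1191) + 9.3 * (0.0000, -1.0000) = (0.2110 + 0.0000, -7.1191 + -9.3000) = (0.2110, -16.4191)
End effector: (0.2110, -16.4191)

Answer: 0.2110 -16.4191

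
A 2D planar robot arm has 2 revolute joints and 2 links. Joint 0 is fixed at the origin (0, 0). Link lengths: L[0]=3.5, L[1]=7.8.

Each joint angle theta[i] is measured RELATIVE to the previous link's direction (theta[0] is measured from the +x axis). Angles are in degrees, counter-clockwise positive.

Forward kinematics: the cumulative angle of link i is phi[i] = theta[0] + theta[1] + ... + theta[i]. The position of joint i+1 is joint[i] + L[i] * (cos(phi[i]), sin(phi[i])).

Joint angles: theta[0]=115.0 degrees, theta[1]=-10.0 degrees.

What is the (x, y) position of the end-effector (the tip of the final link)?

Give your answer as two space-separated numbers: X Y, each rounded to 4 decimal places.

joint[0] = (0.0000, 0.0000)  (base)
link 0: phi[0] = 115 = 115 deg
  cos(115 deg) = -0.4226, sin(115 deg) = 0.9063
  joint[1] = (0.0000, 0.0000) + 3.5 * (-0.4226, 0.9063) = (0.0000 + -1.4792, 0.0000 + 3.1721) = (-1.4792, 3.1721)
link 1: phi[1] = 115 + -10 = 105 deg
  cos(105 deg) = -0.2588, sin(105 deg) = 0.9659
  joint[2] = (-1.4792, 3.1721) + 7.8 * (-0.2588, 0.9659) = (-1.4792 + -2.0188, 3.1721 + 7.5342) = (-3.4980, 10.7063)
End effector: (-3.4980, 10.7063)

Answer: -3.4980 10.7063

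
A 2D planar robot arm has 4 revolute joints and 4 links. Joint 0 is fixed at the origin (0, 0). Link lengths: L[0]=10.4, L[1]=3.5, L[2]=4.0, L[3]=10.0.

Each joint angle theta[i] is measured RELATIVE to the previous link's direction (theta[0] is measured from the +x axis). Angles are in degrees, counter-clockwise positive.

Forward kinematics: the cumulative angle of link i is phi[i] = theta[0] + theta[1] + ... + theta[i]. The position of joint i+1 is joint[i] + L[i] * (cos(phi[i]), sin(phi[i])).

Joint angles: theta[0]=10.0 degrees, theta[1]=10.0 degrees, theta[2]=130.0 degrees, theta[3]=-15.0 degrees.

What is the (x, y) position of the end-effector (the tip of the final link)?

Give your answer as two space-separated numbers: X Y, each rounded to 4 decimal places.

joint[0] = (0.0000, 0.0000)  (base)
link 0: phi[0] = 10 = 10 deg
  cos(10 deg) = 0.9848, sin(10 deg) = 0.1736
  joint[1] = (0.0000, 0.0000) + 10.4 * (0.9848, 0.1736) = (0.0000 + 10.2420, 0.0000 + 1.8059) = (10.2420, 1.8059)
link 1: phi[1] = 10 + 10 = 20 deg
  cos(20 deg) = 0.9397, sin(20 deg) = 0.3420
  joint[2] = (10.2420, 1.8059) + 3.5 * (0.9397, 0.3420) = (10.2420 + 3.2889, 1.8059 + 1.1971) = (13.5309, 3.0030)
link 2: phi[2] = 10 + 10 + 130 = 150 deg
  cos(150 deg) = -0.8660, sin(150 deg) = 0.5000
  joint[3] = (13.5309, 3.0030) + 4 * (-0.8660, 0.5000) = (13.5309 + -3.4641, 3.0030 + 2.0000) = (10.0668, 5.0030)
link 3: phi[3] = 10 + 10 + 130 + -15 = 135 deg
  cos(135 deg) = -0.7071, sin(135 deg) = 0.7071
  joint[4] = (10.0668, 5.0030) + 10 * (-0.7071, 0.7071) = (10.0668 + -7.0711, 5.0030 + 7.0711) = (2.9958, 12.0741)
End effector: (2.9958, 12.0741)

Answer: 2.9958 12.0741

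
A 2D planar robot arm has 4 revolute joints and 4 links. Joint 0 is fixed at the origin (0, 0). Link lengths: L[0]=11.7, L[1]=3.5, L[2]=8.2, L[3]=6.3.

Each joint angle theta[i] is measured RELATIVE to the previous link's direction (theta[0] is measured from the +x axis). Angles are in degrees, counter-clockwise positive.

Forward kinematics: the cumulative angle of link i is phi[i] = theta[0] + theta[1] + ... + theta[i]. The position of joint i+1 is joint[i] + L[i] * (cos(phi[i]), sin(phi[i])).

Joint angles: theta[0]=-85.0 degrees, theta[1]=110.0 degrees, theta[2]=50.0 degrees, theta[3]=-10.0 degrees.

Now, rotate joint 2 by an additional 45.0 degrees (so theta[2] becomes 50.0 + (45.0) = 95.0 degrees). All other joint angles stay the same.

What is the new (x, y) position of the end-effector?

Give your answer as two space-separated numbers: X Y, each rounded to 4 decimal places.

Answer: -2.0629 2.8452

Derivation:
joint[0] = (0.0000, 0.0000)  (base)
link 0: phi[0] = -85 = -85 deg
  cos(-85 deg) = 0.0872, sin(-85 deg) = -0.9962
  joint[1] = (0.0000, 0.0000) + 11.7 * (0.0872, -0.9962) = (0.0000 + 1.0197, 0.0000 + -11.6555) = (1.0197, -11.6555)
link 1: phi[1] = -85 + 110 = 25 deg
  cos(25 deg) = 0.9063, sin(25 deg) = 0.4226
  joint[2] = (1.0197, -11.6555) + 3.5 * (0.9063, 0.4226) = (1.0197 + 3.1721, -11.6555 + 1.4792) = (4.1918, -10.1763)
link 2: phi[2] = -85 + 110 + 95 = 120 deg
  cos(120 deg) = -0.5000, sin(120 deg) = 0.8660
  joint[3] = (4.1918, -10.1763) + 8.2 * (-0.5000, 0.8660) = (4.1918 + -4.1000, -10.1763 + 7.1014) = (0.0918, -3.0749)
link 3: phi[3] = -85 + 110 + 95 + -10 = 110 deg
  cos(110 deg) = -0.3420, sin(110 deg) = 0.9397
  joint[4] = (0.0918, -3.0749) + 6.3 * (-0.3420, 0.9397) = (0.0918 + -2.1547, -3.0749 + 5.9201) = (-2.0629, 2.8452)
End effector: (-2.0629, 2.8452)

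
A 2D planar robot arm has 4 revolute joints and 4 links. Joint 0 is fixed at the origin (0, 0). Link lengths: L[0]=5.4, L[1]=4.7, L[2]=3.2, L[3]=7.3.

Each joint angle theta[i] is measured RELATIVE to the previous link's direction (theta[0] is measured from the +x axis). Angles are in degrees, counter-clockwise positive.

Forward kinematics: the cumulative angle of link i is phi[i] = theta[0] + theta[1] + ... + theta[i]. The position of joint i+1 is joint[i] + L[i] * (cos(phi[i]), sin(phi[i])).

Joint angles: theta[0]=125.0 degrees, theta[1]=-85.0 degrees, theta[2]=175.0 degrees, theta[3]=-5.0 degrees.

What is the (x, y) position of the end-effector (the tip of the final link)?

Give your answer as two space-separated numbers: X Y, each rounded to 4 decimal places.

Answer: -8.4402 1.9591

Derivation:
joint[0] = (0.0000, 0.0000)  (base)
link 0: phi[0] = 125 = 125 deg
  cos(125 deg) = -0.5736, sin(125 deg) = 0.8192
  joint[1] = (0.0000, 0.0000) + 5.4 * (-0.5736, 0.8192) = (0.0000 + -3.0973, 0.0000 + 4.4234) = (-3.0973, 4.4234)
link 1: phi[1] = 125 + -85 = 40 deg
  cos(40 deg) = 0.7660, sin(40 deg) = 0.6428
  joint[2] = (-3.0973, 4.4234) + 4.7 * (0.7660, 0.6428) = (-3.0973 + 3.6004, 4.4234 + 3.0211) = (0.5031, 7.4445)
link 2: phi[2] = 125 + -85 + 175 = 215 deg
  cos(215 deg) = -0.8192, sin(215 deg) = -0.5736
  joint[3] = (0.5031, 7.4445) + 3.2 * (-0.8192, -0.5736) = (0.5031 + -2.6213, 7.4445 + -1.8354) = (-2.1182, 5.6091)
link 3: phi[3] = 125 + -85 + 175 + -5 = 210 deg
  cos(210 deg) = -0.8660, sin(210 deg) = -0.5000
  joint[4] = (-2.1182, 5.6091) + 7.3 * (-0.8660, -0.5000) = (-2.1182 + -6.3220, 5.6091 + -3.6500) = (-8.4402, 1.9591)
End effector: (-8.4402, 1.9591)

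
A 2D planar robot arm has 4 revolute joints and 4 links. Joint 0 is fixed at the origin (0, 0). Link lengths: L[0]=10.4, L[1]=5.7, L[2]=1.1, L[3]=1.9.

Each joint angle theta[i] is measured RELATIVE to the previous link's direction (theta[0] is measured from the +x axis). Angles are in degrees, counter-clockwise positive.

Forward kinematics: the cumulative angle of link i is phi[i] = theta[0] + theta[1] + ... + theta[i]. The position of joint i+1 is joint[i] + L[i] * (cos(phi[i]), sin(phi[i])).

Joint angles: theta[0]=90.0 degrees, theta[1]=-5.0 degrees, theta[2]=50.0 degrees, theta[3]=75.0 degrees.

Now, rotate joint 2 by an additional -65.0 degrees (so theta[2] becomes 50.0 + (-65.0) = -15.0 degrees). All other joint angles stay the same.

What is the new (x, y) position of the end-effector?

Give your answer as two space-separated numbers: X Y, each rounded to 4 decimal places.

joint[0] = (0.0000, 0.0000)  (base)
link 0: phi[0] = 90 = 90 deg
  cos(90 deg) = 0.0000, sin(90 deg) = 1.0000
  joint[1] = (0.0000, 0.0000) + 10.4 * (0.0000, 1.0000) = (0.0000 + 0.0000, 0.0000 + 10.4000) = (0.0000, 10.4000)
link 1: phi[1] = 90 + -5 = 85 deg
  cos(85 deg) = 0.0872, sin(85 deg) = 0.9962
  joint[2] = (0.0000, 10.4000) + 5.7 * (0.0872, 0.9962) = (0.0000 + 0.4968, 10.4000 + 5.6783) = (0.4968, 16.0783)
link 2: phi[2] = 90 + -5 + -15 = 70 deg
  cos(70 deg) = 0.3420, sin(70 deg) = 0.9397
  joint[3] = (0.4968, 16.0783) + 1.1 * (0.3420, 0.9397) = (0.4968 + 0.3762, 16.0783 + 1.0337) = (0.8730, 17.1120)
link 3: phi[3] = 90 + -5 + -15 + 75 = 145 deg
  cos(145 deg) = -0.8192, sin(145 deg) = 0.5736
  joint[4] = (0.8730, 17.1120) + 1.9 * (-0.8192, 0.5736) = (0.8730 + -1.5564, 17.1120 + 1.0898) = (-0.6834, 18.2018)
End effector: (-0.6834, 18.2018)

Answer: -0.6834 18.2018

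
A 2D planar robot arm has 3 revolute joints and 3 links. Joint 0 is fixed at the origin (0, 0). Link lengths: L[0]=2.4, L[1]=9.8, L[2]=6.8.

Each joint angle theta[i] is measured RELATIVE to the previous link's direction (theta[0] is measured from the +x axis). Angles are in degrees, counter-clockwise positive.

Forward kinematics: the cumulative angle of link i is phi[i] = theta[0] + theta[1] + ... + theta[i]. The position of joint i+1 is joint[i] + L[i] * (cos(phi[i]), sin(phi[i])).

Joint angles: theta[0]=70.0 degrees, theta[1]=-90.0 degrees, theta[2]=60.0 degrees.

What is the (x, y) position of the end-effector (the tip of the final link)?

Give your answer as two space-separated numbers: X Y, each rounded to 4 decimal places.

Answer: 15.2389 3.2744

Derivation:
joint[0] = (0.0000, 0.0000)  (base)
link 0: phi[0] = 70 = 70 deg
  cos(70 deg) = 0.3420, sin(70 deg) = 0.9397
  joint[1] = (0.0000, 0.0000) + 2.4 * (0.3420, 0.9397) = (0.0000 + 0.8208, 0.0000 + 2.2553) = (0.8208, 2.2553)
link 1: phi[1] = 70 + -90 = -20 deg
  cos(-20 deg) = 0.9397, sin(-20 deg) = -0.3420
  joint[2] = (0.8208, 2.2553) + 9.8 * (0.9397, -0.3420) = (0.8208 + 9.2090, 2.2553 + -3.3518) = (10.0298, -1.0965)
link 2: phi[2] = 70 + -90 + 60 = 40 deg
  cos(40 deg) = 0.7660, sin(40 deg) = 0.6428
  joint[3] = (10.0298, -1.0965) + 6.8 * (0.7660, 0.6428) = (10.0298 + 5.2091, -1.0965 + 4.3710) = (15.2389, 3.2744)
End effector: (15.2389, 3.2744)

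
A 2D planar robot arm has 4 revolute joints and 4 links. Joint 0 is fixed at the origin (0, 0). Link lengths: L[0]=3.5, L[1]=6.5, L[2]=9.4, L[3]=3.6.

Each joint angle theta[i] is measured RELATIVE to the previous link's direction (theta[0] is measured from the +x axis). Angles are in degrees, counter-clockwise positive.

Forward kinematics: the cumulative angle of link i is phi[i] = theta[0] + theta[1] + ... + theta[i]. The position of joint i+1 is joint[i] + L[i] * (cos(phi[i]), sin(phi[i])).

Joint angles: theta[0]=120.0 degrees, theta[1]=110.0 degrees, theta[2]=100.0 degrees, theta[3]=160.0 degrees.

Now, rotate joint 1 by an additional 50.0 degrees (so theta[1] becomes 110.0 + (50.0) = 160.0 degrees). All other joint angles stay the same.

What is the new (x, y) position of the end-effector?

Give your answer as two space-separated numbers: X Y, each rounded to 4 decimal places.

Answer: 4.6118 -0.1552

Derivation:
joint[0] = (0.0000, 0.0000)  (base)
link 0: phi[0] = 120 = 120 deg
  cos(120 deg) = -0.5000, sin(120 deg) = 0.8660
  joint[1] = (0.0000, 0.0000) + 3.5 * (-0.5000, 0.8660) = (0.0000 + -1.7500, 0.0000 + 3.0311) = (-1.7500, 3.0311)
link 1: phi[1] = 120 + 160 = 280 deg
  cos(280 deg) = 0.1736, sin(280 deg) = -0.9848
  joint[2] = (-1.7500, 3.0311) + 6.5 * (0.1736, -0.9848) = (-1.7500 + 1.1287, 3.0311 + -6.4013) = (-0.6213, -3.3702)
link 2: phi[2] = 120 + 160 + 100 = 380 deg
  cos(380 deg) = 0.9397, sin(380 deg) = 0.3420
  joint[3] = (-0.6213, -3.3702) + 9.4 * (0.9397, 0.3420) = (-0.6213 + 8.8331, -3.3702 + 3.2150) = (8.2118, -0.1552)
link 3: phi[3] = 120 + 160 + 100 + 160 = 540 deg
  cos(540 deg) = -1.0000, sin(540 deg) = 0.0000
  joint[4] = (8.2118, -0.1552) + 3.6 * (-1.0000, 0.0000) = (8.2118 + -3.6000, -0.1552 + 0.0000) = (4.6118, -0.1552)
End effector: (4.6118, -0.1552)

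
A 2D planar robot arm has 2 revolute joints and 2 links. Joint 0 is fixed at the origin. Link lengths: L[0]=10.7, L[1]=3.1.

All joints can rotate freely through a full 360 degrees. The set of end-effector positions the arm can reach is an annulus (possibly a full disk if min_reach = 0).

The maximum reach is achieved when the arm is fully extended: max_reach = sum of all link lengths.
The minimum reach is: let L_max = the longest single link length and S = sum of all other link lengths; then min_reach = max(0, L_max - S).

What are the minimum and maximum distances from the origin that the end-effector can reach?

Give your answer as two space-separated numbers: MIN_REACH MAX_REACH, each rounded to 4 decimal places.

Answer: 7.6000 13.8000

Derivation:
Link lengths: [10.7, 3.1]
max_reach = 10.7 + 3.1 = 13.8
L_max = max([10.7, 3.1]) = 10.7
S (sum of others) = 13.8 - 10.7 = 3.1
min_reach = max(0, 10.7 - 3.1) = max(0, 7.6) = 7.6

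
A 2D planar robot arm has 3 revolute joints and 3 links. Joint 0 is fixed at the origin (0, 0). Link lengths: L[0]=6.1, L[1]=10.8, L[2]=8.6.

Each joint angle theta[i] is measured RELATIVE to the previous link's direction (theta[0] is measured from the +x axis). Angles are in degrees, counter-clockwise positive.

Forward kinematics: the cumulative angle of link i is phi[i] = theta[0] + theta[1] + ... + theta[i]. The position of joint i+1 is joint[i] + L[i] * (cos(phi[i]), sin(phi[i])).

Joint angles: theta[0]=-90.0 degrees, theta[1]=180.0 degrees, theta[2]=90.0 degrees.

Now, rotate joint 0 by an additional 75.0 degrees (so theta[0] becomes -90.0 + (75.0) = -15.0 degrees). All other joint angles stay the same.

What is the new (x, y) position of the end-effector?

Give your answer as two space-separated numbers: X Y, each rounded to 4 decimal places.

joint[0] = (0.0000, 0.0000)  (base)
link 0: phi[0] = -15 = -15 deg
  cos(-15 deg) = 0.9659, sin(-15 deg) = -0.2588
  joint[1] = (0.0000, 0.0000) + 6.1 * (0.9659, -0.2588) = (0.0000 + 5.8921, 0.0000 + -1.5788) = (5.8921, -1.5788)
link 1: phi[1] = -15 + 180 = 165 deg
  cos(165 deg) = -0.9659, sin(165 deg) = 0.2588
  joint[2] = (5.8921, -1.5788) + 10.8 * (-0.9659, 0.2588) = (5.8921 + -10.4320, -1.5788 + 2.7952) = (-4.5399, 1.2164)
link 2: phi[2] = -15 + 180 + 90 = 255 deg
  cos(255 deg) = -0.2588, sin(255 deg) = -0.9659
  joint[3] = (-4.5399, 1.2164) + 8.6 * (-0.2588, -0.9659) = (-4.5399 + -2.2258, 1.2164 + -8.3070) = (-6.7657, -7.0905)
End effector: (-6.7657, -7.0905)

Answer: -6.7657 -7.0905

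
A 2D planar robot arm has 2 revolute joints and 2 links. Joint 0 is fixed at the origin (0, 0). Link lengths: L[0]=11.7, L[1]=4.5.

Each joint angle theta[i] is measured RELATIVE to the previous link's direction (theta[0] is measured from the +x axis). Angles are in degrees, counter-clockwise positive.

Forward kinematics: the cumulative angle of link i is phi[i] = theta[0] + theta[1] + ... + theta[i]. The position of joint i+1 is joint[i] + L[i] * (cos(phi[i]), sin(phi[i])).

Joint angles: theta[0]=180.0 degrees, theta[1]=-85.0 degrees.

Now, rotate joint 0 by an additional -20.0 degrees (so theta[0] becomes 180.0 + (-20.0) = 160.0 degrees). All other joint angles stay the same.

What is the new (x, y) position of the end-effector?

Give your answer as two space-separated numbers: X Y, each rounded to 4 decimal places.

joint[0] = (0.0000, 0.0000)  (base)
link 0: phi[0] = 160 = 160 deg
  cos(160 deg) = -0.9397, sin(160 deg) = 0.3420
  joint[1] = (0.0000, 0.0000) + 11.7 * (-0.9397, 0.3420) = (0.0000 + -10.9944, 0.0000 + 4.0016) = (-10.9944, 4.0016)
link 1: phi[1] = 160 + -85 = 75 deg
  cos(75 deg) = 0.2588, sin(75 deg) = 0.9659
  joint[2] = (-10.9944, 4.0016) + 4.5 * (0.2588, 0.9659) = (-10.9944 + 1.1647, 4.0016 + 4.3467) = (-9.8297, 8.3483)
End effector: (-9.8297, 8.3483)

Answer: -9.8297 8.3483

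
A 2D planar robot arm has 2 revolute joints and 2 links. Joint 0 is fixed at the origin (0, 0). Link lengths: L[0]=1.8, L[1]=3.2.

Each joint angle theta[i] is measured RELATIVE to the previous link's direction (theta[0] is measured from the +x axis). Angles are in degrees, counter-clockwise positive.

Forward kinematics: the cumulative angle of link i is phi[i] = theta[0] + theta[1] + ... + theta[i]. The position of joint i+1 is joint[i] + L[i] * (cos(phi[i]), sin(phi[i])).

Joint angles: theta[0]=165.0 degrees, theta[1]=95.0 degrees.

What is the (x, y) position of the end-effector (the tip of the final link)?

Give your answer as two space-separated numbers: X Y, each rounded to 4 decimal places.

Answer: -2.2943 -2.6855

Derivation:
joint[0] = (0.0000, 0.0000)  (base)
link 0: phi[0] = 165 = 165 deg
  cos(165 deg) = -0.9659, sin(165 deg) = 0.2588
  joint[1] = (0.0000, 0.0000) + 1.8 * (-0.9659, 0.2588) = (0.0000 + -1.7387, 0.0000 + 0.4659) = (-1.7387, 0.4659)
link 1: phi[1] = 165 + 95 = 260 deg
  cos(260 deg) = -0.1736, sin(260 deg) = -0.9848
  joint[2] = (-1.7387, 0.4659) + 3.2 * (-0.1736, -0.9848) = (-1.7387 + -0.5557, 0.4659 + -3.1514) = (-2.2943, -2.6855)
End effector: (-2.2943, -2.6855)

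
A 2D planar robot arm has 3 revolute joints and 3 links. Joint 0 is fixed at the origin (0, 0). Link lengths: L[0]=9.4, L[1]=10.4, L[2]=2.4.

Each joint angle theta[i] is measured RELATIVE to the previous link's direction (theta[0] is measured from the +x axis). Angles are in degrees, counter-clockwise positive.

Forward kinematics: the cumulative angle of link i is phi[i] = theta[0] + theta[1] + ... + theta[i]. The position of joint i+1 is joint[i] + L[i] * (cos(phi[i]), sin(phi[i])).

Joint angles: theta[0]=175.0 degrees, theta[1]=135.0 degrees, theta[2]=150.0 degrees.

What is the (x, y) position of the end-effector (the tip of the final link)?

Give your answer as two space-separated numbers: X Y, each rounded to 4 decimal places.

joint[0] = (0.0000, 0.0000)  (base)
link 0: phi[0] = 175 = 175 deg
  cos(175 deg) = -0.9962, sin(175 deg) = 0.0872
  joint[1] = (0.0000, 0.0000) + 9.4 * (-0.9962, 0.0872) = (0.0000 + -9.3642, 0.0000 + 0.8193) = (-9.3642, 0.8193)
link 1: phi[1] = 175 + 135 = 310 deg
  cos(310 deg) = 0.6428, sin(310 deg) = -0.7660
  joint[2] = (-9.3642, 0.8193) + 10.4 * (0.6428, -0.7660) = (-9.3642 + 6.6850, 0.8193 + -7.9669) = (-2.6792, -7.1476)
link 2: phi[2] = 175 + 135 + 150 = 460 deg
  cos(460 deg) = -0.1736, sin(460 deg) = 0.9848
  joint[3] = (-2.6792, -7.1476) + 2.4 * (-0.1736, 0.9848) = (-2.6792 + -0.4168, -7.1476 + 2.3635) = (-3.0960, -4.7841)
End effector: (-3.0960, -4.7841)

Answer: -3.0960 -4.7841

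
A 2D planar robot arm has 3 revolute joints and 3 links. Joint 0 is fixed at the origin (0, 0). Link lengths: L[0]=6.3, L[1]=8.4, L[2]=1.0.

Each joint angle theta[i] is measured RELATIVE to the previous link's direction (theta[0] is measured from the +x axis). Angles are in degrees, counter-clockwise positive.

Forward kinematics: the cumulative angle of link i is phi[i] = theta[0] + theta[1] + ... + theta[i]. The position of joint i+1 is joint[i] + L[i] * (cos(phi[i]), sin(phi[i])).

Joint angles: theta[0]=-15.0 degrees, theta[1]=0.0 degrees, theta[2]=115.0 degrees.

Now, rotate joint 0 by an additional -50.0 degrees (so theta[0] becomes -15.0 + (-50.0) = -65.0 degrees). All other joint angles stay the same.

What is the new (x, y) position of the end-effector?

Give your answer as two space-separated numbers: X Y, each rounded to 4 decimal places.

Answer: 6.8553 -12.5567

Derivation:
joint[0] = (0.0000, 0.0000)  (base)
link 0: phi[0] = -65 = -65 deg
  cos(-65 deg) = 0.4226, sin(-65 deg) = -0.9063
  joint[1] = (0.0000, 0.0000) + 6.3 * (0.4226, -0.9063) = (0.0000 + 2.6625, 0.0000 + -5.7097) = (2.6625, -5.7097)
link 1: phi[1] = -65 + 0 = -65 deg
  cos(-65 deg) = 0.4226, sin(-65 deg) = -0.9063
  joint[2] = (2.6625, -5.7097) + 8.4 * (0.4226, -0.9063) = (2.6625 + 3.5500, -5.7097 + -7.6130) = (6.2125, -13.3227)
link 2: phi[2] = -65 + 0 + 115 = 50 deg
  cos(50 deg) = 0.6428, sin(50 deg) = 0.7660
  joint[3] = (6.2125, -13.3227) + 1 * (0.6428, 0.7660) = (6.2125 + 0.6428, -13.3227 + 0.7660) = (6.8553, -12.5567)
End effector: (6.8553, -12.5567)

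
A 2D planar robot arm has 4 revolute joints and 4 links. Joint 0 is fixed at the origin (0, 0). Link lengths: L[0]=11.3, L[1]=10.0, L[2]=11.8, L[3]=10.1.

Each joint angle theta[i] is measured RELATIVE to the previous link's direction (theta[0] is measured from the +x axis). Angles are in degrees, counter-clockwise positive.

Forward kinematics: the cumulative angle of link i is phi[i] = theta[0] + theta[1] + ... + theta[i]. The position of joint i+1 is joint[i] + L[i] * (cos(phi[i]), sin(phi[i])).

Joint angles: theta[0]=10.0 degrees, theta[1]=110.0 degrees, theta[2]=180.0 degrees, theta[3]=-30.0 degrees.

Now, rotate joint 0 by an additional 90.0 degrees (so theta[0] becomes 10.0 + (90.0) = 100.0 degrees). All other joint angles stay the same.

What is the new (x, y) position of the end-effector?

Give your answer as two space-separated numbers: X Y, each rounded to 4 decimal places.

joint[0] = (0.0000, 0.0000)  (base)
link 0: phi[0] = 100 = 100 deg
  cos(100 deg) = -0.1736, sin(100 deg) = 0.9848
  joint[1] = (0.0000, 0.0000) + 11.3 * (-0.1736, 0.9848) = (0.0000 + -1.9622, 0.0000 + 11.1283) = (-1.9622, 11.1283)
link 1: phi[1] = 100 + 110 = 210 deg
  cos(210 deg) = -0.8660, sin(210 deg) = -0.5000
  joint[2] = (-1.9622, 11.1283) + 10 * (-0.8660, -0.5000) = (-1.9622 + -8.6603, 11.1283 + -5.0000) = (-10.6225, 6.1283)
link 2: phi[2] = 100 + 110 + 180 = 390 deg
  cos(390 deg) = 0.8660, sin(390 deg) = 0.5000
  joint[3] = (-10.6225, 6.1283) + 11.8 * (0.8660, 0.5000) = (-10.6225 + 10.2191, 6.1283 + 5.9000) = (-0.4034, 12.0283)
link 3: phi[3] = 100 + 110 + 180 + -30 = 360 deg
  cos(360 deg) = 1.0000, sin(360 deg) = -0.0000
  joint[4] = (-0.4034, 12.0283) + 10.1 * (1.0000, -0.0000) = (-0.4034 + 10.1000, 12.0283 + -0.0000) = (9.6966, 12.0283)
End effector: (9.6966, 12.0283)

Answer: 9.6966 12.0283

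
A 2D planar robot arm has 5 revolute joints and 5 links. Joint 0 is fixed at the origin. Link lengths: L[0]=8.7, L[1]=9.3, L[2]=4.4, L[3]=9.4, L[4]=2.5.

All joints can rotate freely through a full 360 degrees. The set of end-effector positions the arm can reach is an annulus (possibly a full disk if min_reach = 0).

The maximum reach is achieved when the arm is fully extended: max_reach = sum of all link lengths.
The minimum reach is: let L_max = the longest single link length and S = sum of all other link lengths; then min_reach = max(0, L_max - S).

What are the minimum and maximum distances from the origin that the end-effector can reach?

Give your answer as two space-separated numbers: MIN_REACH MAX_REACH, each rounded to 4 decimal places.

Link lengths: [8.7, 9.3, 4.4, 9.4, 2.5]
max_reach = 8.7 + 9.3 + 4.4 + 9.4 + 2.5 = 34.3
L_max = max([8.7, 9.3, 4.4, 9.4, 2.5]) = 9.4
S (sum of others) = 34.3 - 9.4 = 24.9
min_reach = max(0, 9.4 - 24.9) = max(0, -15.5) = 0

Answer: 0.0000 34.3000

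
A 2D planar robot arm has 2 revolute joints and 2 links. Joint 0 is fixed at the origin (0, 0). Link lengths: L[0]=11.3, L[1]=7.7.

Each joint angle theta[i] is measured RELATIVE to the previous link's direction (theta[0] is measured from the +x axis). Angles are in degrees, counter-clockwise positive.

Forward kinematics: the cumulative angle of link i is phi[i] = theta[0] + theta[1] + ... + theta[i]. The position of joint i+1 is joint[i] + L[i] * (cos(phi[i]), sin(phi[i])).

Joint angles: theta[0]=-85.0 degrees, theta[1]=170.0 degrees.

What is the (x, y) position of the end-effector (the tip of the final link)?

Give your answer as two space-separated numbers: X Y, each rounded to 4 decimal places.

joint[0] = (0.0000, 0.0000)  (base)
link 0: phi[0] = -85 = -85 deg
  cos(-85 deg) = 0.0872, sin(-85 deg) = -0.9962
  joint[1] = (0.0000, 0.0000) + 11.3 * (0.0872, -0.9962) = (0.0000 + 0.9849, 0.0000 + -11.2570) = (0.9849, -11.2570)
link 1: phi[1] = -85 + 170 = 85 deg
  cos(85 deg) = 0.0872, sin(85 deg) = 0.9962
  joint[2] = (0.9849, -11.2570) + 7.7 * (0.0872, 0.9962) = (0.9849 + 0.6711, -11.2570 + 7.6707) = (1.6560, -3.5863)
End effector: (1.6560, -3.5863)

Answer: 1.6560 -3.5863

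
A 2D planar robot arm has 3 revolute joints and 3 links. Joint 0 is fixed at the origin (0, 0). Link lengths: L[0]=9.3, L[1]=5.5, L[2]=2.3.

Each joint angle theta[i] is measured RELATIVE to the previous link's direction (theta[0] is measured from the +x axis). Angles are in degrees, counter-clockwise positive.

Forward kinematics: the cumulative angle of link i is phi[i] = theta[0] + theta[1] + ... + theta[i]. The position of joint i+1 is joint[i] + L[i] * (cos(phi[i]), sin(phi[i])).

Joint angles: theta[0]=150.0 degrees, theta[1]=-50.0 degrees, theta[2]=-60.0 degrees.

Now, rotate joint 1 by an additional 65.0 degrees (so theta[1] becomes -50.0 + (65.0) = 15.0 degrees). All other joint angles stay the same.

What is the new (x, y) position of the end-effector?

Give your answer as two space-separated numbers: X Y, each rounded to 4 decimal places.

joint[0] = (0.0000, 0.0000)  (base)
link 0: phi[0] = 150 = 150 deg
  cos(150 deg) = -0.8660, sin(150 deg) = 0.5000
  joint[1] = (0.0000, 0.0000) + 9.3 * (-0.8660, 0.5000) = (0.0000 + -8.0540, 0.0000 + 4.6500) = (-8.0540, 4.6500)
link 1: phi[1] = 150 + 15 = 165 deg
  cos(165 deg) = -0.9659, sin(165 deg) = 0.2588
  joint[2] = (-8.0540, 4.6500) + 5.5 * (-0.9659, 0.2588) = (-8.0540 + -5.3126, 4.6500 + 1.4235) = (-13.3666, 6.0735)
link 2: phi[2] = 150 + 15 + -60 = 105 deg
  cos(105 deg) = -0.2588, sin(105 deg) = 0.9659
  joint[3] = (-13.3666, 6.0735) + 2.3 * (-0.2588, 0.9659) = (-13.3666 + -0.5953, 6.0735 + 2.2216) = (-13.9619, 8.2951)
End effector: (-13.9619, 8.2951)

Answer: -13.9619 8.2951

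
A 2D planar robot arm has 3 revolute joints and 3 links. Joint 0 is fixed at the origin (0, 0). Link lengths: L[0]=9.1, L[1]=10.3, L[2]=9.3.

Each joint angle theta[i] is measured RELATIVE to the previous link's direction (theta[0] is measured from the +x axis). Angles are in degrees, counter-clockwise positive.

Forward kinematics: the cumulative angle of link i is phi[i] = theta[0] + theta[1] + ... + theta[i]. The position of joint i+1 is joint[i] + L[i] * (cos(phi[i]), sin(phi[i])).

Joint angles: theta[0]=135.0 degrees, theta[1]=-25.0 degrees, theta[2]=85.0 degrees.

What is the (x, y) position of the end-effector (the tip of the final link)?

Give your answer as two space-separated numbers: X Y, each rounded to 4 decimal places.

Answer: -18.9406 13.7065

Derivation:
joint[0] = (0.0000, 0.0000)  (base)
link 0: phi[0] = 135 = 135 deg
  cos(135 deg) = -0.7071, sin(135 deg) = 0.7071
  joint[1] = (0.0000, 0.0000) + 9.1 * (-0.7071, 0.7071) = (0.0000 + -6.4347, 0.0000 + 6.4347) = (-6.4347, 6.4347)
link 1: phi[1] = 135 + -25 = 110 deg
  cos(110 deg) = -0.3420, sin(110 deg) = 0.9397
  joint[2] = (-6.4347, 6.4347) + 10.3 * (-0.3420, 0.9397) = (-6.4347 + -3.5228, 6.4347 + 9.6788) = (-9.9575, 16.1135)
link 2: phi[2] = 135 + -25 + 85 = 195 deg
  cos(195 deg) = -0.9659, sin(195 deg) = -0.2588
  joint[3] = (-9.9575, 16.1135) + 9.3 * (-0.9659, -0.2588) = (-9.9575 + -8.9831, 16.1135 + -2.4070) = (-18.9406, 13.7065)
End effector: (-18.9406, 13.7065)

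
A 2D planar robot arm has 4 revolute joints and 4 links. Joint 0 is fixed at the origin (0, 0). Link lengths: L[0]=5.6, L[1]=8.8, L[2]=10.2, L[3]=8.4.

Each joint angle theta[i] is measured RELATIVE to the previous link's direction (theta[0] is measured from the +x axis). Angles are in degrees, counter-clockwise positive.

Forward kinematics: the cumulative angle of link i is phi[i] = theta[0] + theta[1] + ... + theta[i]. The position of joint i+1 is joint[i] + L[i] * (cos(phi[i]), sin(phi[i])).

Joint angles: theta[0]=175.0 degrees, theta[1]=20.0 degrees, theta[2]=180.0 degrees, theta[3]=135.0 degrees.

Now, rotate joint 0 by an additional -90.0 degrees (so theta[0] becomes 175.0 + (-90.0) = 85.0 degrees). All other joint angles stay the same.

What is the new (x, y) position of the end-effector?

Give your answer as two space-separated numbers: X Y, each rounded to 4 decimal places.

Answer: 5.0504 11.5010

Derivation:
joint[0] = (0.0000, 0.0000)  (base)
link 0: phi[0] = 85 = 85 deg
  cos(85 deg) = 0.0872, sin(85 deg) = 0.9962
  joint[1] = (0.0000, 0.0000) + 5.6 * (0.0872, 0.9962) = (0.0000 + 0.4881, 0.0000 + 5.5787) = (0.4881, 5.5787)
link 1: phi[1] = 85 + 20 = 105 deg
  cos(105 deg) = -0.2588, sin(105 deg) = 0.9659
  joint[2] = (0.4881, 5.5787) + 8.8 * (-0.2588, 0.9659) = (0.4881 + -2.2776, 5.5787 + 8.5001) = (-1.7895, 14.0788)
link 2: phi[2] = 85 + 20 + 180 = 285 deg
  cos(285 deg) = 0.2588, sin(285 deg) = -0.9659
  joint[3] = (-1.7895, 14.0788) + 10.2 * (0.2588, -0.9659) = (-1.7895 + 2.6400, 14.0788 + -9.8524) = (0.8504, 4.2264)
link 3: phi[3] = 85 + 20 + 180 + 135 = 420 deg
  cos(420 deg) = 0.5000, sin(420 deg) = 0.8660
  joint[4] = (0.8504, 4.2264) + 8.4 * (0.5000, 0.8660) = (0.8504 + 4.2000, 4.2264 + 7.2746) = (5.0504, 11.5010)
End effector: (5.0504, 11.5010)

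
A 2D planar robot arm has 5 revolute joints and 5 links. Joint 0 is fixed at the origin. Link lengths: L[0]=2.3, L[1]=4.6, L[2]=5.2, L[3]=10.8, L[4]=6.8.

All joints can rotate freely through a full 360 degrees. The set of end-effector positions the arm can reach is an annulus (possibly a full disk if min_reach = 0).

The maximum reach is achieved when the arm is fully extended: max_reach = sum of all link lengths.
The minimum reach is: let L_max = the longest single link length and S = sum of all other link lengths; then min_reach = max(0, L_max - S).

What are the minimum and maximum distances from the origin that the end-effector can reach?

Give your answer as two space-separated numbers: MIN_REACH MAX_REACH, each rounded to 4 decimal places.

Link lengths: [2.3, 4.6, 5.2, 10.8, 6.8]
max_reach = 2.3 + 4.6 + 5.2 + 10.8 + 6.8 = 29.7
L_max = max([2.3, 4.6, 5.2, 10.8, 6.8]) = 10.8
S (sum of others) = 29.7 - 10.8 = 18.9
min_reach = max(0, 10.8 - 18.9) = max(0, -8.1) = 0

Answer: 0.0000 29.7000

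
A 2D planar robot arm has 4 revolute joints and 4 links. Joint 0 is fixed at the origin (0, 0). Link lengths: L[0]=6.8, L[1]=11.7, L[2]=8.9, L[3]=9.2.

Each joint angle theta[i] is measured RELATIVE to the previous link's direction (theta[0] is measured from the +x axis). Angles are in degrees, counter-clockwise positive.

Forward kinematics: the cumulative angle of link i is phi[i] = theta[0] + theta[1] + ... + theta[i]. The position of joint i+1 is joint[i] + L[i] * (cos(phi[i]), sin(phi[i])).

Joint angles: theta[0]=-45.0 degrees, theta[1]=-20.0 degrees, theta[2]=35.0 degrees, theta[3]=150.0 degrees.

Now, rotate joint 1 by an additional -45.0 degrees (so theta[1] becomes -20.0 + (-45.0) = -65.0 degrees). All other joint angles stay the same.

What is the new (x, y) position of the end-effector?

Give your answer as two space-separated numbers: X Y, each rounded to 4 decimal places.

joint[0] = (0.0000, 0.0000)  (base)
link 0: phi[0] = -45 = -45 deg
  cos(-45 deg) = 0.7071, sin(-45 deg) = -0.7071
  joint[1] = (0.0000, 0.0000) + 6.8 * (0.7071, -0.7071) = (0.0000 + 4.8083, 0.0000 + -4.8083) = (4.8083, -4.8083)
link 1: phi[1] = -45 + -65 = -110 deg
  cos(-110 deg) = -0.3420, sin(-110 deg) = -0.9397
  joint[2] = (4.8083, -4.8083) + 11.7 * (-0.3420, -0.9397) = (4.8083 + -4.0016, -4.8083 + -10.9944) = (0.8067, -15.8027)
link 2: phi[2] = -45 + -65 + 35 = -75 deg
  cos(-75 deg) = 0.2588, sin(-75 deg) = -0.9659
  joint[3] = (0.8067, -15.8027) + 8.9 * (0.2588, -0.9659) = (0.8067 + 2.3035, -15.8027 + -8.5967) = (3.1102, -24.3995)
link 3: phi[3] = -45 + -65 + 35 + 150 = 75 deg
  cos(75 deg) = 0.2588, sin(75 deg) = 0.9659
  joint[4] = (3.1102, -24.3995) + 9.2 * (0.2588, 0.9659) = (3.1102 + 2.3811, -24.3995 + 8.8865) = (5.4913, -15.5130)
End effector: (5.4913, -15.5130)

Answer: 5.4913 -15.5130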